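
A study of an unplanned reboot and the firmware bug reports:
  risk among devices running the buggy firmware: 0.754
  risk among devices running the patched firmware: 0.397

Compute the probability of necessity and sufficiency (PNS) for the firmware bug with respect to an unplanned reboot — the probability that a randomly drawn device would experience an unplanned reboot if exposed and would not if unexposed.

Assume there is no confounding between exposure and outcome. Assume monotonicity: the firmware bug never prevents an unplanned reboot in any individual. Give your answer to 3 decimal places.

Let p₁ = 0.754, p₀ = 0.397.
Under exogeneity and monotonicity, PNS = p₁ − p₀.
PNS = 0.754 − 0.397 = 0.357

PNS ≈ 0.357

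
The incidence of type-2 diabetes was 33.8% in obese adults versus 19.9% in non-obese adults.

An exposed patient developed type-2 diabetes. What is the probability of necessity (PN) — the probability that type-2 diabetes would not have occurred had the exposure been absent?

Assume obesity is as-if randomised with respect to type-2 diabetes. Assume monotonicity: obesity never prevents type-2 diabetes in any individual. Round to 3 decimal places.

p₁ = 0.338, p₀ = 0.199.
Under exogeneity and monotonicity, PN = (p₁ − p₀) / p₁.
PN = (0.338 − 0.199) / 0.338 = 0.139 / 0.338 ≈ 0.4112

PN ≈ 0.411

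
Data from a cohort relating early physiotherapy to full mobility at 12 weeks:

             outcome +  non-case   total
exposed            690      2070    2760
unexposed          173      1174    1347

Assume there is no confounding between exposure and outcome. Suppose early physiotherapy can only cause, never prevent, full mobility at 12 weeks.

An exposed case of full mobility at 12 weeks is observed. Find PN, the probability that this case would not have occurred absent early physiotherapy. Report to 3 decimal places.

PN ≈ 0.486

p₁ = P(outcome | exposed) = 690/2760 = 0.25
p₀ = P(outcome | unexposed) = 173/1347 = 0.12843
Under exogeneity and monotonicity, PN = (p₁ − p₀)/p₁.
PN = (0.25 − 0.12843) / 0.25 ≈ 0.4863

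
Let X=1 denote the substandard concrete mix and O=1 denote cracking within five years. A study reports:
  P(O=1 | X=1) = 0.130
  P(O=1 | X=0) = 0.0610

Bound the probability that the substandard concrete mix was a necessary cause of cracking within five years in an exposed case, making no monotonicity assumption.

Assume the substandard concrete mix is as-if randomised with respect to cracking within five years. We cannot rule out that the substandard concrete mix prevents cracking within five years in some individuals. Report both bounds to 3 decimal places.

0.531 ≤ PN ≤ 1.000

Let p₁ = 0.13, p₀ = 0.061.
Under exogeneity alone the bounds on PN are max{0,(p₁−p₀)/p₁} ≤ PN ≤ min{1,(1−p₀)/p₁}.
  lower = (p₁ − p₀)/p₁ = 0.069 / 0.13 ≈ 0.5308
  upper = min{1, (1 − p₀)/p₁} = 0.939 / 0.13 ≈ 7.2231 → capped at 1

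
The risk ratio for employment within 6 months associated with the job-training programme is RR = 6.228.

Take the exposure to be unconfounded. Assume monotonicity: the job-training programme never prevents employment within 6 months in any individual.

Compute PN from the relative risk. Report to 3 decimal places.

PN ≈ 0.839

Under exogeneity and monotonicity, PN = (RR − 1) / RR = 1 − 1/RR.
PN = (6.228 − 1) / 6.228 = 5.228 / 6.228 ≈ 0.8394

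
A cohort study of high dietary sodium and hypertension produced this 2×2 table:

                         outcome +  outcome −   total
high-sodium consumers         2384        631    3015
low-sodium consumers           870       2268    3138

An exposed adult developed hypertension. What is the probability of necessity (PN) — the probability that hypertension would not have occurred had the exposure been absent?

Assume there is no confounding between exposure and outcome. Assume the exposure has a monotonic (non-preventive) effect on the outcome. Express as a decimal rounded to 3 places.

p₁ = P(outcome | exposed) = 2384/3015 = 0.79071
p₀ = P(outcome | unexposed) = 870/3138 = 0.27725
Under exogeneity and monotonicity, PN = (p₁ − p₀)/p₁.
PN = (0.79071 − 0.27725) / 0.79071 ≈ 0.6494

PN ≈ 0.649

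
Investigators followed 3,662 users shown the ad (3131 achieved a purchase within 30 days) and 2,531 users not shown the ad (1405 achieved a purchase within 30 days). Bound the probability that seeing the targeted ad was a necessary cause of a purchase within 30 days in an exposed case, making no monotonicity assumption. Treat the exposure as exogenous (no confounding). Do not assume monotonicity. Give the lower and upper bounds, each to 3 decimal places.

p₁ = P(outcome | exposed) = 3131/3662 = 0.855
p₀ = P(outcome | unexposed) = 1405/2531 = 0.55512
Under exogeneity alone the bounds on PN are max{0,(p₁−p₀)/p₁} ≤ PN ≤ min{1,(1−p₀)/p₁}.
  lower = (p₁ − p₀)/p₁ = 0.29988 / 0.855 ≈ 0.3507
  upper = min{1, (1 − p₀)/p₁} = 0.44488 / 0.855 ≈ 0.5203

0.351 ≤ PN ≤ 0.520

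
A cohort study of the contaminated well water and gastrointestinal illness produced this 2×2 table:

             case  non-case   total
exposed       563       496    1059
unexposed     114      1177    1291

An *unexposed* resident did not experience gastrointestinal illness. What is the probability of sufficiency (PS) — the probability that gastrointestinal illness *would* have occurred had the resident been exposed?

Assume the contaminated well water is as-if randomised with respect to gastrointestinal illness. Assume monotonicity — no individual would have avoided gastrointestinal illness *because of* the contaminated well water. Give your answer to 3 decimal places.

p₁ = P(outcome | exposed) = 563/1059 = 0.53163
p₀ = P(outcome | unexposed) = 114/1291 = 0.088304
Under exogeneity and monotonicity, PS = (p₁ − p₀)/(1 − p₀).
PS = (0.53163 − 0.088304) / 0.9117 ≈ 0.4863

PS ≈ 0.486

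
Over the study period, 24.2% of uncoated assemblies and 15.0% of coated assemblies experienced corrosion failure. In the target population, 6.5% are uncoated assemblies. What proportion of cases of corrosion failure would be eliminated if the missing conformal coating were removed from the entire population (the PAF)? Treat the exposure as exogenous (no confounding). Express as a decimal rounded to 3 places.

PAF ≈ 0.038

p₁ = 0.242, p₀ = 0.15.
Overall risk P(Y=1) = π·p₁ + (1−π)·p₀ = 0.065×0.242 + 0.935×0.15 = 0.15598.
Under exogeneity, PAF = [P(Y=1) − p₀] / P(Y=1).
PAF = (0.15598 − 0.15) / 0.15598 ≈ 0.0383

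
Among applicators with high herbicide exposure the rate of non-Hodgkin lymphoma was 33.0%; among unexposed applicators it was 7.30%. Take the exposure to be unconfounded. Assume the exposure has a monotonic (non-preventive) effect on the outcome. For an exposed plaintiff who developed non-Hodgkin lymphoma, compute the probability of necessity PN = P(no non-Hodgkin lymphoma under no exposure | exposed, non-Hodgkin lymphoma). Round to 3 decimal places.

PN ≈ 0.779

p₁ = 0.33, p₀ = 0.073.
Under exogeneity and monotonicity, PN = (p₁ − p₀) / p₁.
PN = (0.33 − 0.073) / 0.33 = 0.257 / 0.33 ≈ 0.7788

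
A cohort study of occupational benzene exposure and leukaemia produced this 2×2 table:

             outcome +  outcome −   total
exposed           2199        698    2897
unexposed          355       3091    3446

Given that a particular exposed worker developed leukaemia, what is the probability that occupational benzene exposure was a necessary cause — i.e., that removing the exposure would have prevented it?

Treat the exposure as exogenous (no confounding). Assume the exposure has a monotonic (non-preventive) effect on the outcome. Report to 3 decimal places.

PN ≈ 0.864

p₁ = P(outcome | exposed) = 2199/2897 = 0.75906
p₀ = P(outcome | unexposed) = 355/3446 = 0.10302
Under exogeneity and monotonicity, PN = (p₁ − p₀)/p₁.
PN = (0.75906 − 0.10302) / 0.75906 ≈ 0.8643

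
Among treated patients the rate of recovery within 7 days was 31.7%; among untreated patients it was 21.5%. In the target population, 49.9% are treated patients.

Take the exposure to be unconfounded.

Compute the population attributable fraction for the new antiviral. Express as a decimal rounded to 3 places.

p₁ = 0.317, p₀ = 0.215.
Overall risk P(Y=1) = π·p₁ + (1−π)·p₀ = 0.499×0.317 + 0.501×0.215 = 0.2659.
Under exogeneity, PAF = [P(Y=1) − p₀] / P(Y=1).
PAF = (0.2659 − 0.215) / 0.2659 ≈ 0.1914

PAF ≈ 0.191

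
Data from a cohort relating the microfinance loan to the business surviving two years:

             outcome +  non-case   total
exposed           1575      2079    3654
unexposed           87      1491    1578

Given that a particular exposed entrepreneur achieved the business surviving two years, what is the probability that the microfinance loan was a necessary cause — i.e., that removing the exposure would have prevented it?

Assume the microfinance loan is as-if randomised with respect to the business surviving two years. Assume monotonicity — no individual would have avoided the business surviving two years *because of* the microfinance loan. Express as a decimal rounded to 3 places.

p₁ = P(outcome | exposed) = 1575/3654 = 0.43103
p₀ = P(outcome | unexposed) = 87/1578 = 0.055133
Under exogeneity and monotonicity, PN = (p₁ − p₀) / p₁.
PN = (0.43103 − 0.055133) / 0.43103 = 0.3759 / 0.43103 ≈ 0.8721

PN ≈ 0.872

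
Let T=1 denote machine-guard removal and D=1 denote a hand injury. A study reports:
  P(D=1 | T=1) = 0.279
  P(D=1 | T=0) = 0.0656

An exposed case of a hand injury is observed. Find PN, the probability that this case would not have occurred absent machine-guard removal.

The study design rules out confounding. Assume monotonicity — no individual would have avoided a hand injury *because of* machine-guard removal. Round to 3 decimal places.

Let p₁ = 0.279, p₀ = 0.0656.
Under exogeneity and monotonicity, PN = (p₁ − p₀) / p₁.
PN = (0.279 − 0.0656) / 0.279 = 0.2134 / 0.279 ≈ 0.7649

PN ≈ 0.765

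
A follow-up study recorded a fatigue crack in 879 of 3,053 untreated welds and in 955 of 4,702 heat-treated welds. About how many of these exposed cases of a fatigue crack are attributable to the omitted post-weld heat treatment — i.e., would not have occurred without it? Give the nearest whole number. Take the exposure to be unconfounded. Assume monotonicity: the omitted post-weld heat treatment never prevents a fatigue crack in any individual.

about 259 cases

p₁ = P(outcome | exposed) = 879/3053 = 0.28791
p₀ = P(outcome | unexposed) = 955/4702 = 0.20311
PN = (p₁ − p₀)/p₁ = (0.28791 − 0.20311) / 0.28791 ≈ 0.29456.
Attributable cases ≈ PN × (exposed cases) = 0.29456 × 879 ≈ 258.92.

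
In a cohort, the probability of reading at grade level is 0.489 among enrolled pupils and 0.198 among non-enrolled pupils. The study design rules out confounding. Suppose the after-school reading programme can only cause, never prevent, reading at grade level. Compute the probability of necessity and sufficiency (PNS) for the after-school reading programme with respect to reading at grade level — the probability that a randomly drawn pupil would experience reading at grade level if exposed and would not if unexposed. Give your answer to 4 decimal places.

PNS ≈ 0.2910

Let p₁ = 0.489, p₀ = 0.198.
Under exogeneity and monotonicity, PNS = p₁ − p₀.
PNS = 0.489 − 0.198 = 0.291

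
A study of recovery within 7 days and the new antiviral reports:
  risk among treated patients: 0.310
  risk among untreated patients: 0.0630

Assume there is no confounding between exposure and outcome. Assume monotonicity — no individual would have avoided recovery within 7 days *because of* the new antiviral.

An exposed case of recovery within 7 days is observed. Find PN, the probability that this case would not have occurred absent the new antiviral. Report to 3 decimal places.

PN ≈ 0.797

Let p₁ = 0.31, p₀ = 0.063.
Under exogeneity and monotonicity, PN = (p₁ − p₀) / p₁.
PN = (0.31 − 0.063) / 0.31 = 0.247 / 0.31 ≈ 0.7968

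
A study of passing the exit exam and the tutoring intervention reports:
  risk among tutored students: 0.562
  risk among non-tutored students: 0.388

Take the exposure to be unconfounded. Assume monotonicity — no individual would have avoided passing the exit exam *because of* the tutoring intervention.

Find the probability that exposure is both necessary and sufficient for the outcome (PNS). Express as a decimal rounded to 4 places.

Let p₁ = 0.562, p₀ = 0.388.
Under exogeneity and monotonicity, PNS = p₁ − p₀.
PNS = 0.562 − 0.388 = 0.174

PNS ≈ 0.1740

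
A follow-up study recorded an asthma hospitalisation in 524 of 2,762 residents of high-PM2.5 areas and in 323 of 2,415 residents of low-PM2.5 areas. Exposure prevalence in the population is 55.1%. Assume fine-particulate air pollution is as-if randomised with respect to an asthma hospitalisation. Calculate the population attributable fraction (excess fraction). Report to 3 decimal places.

p₁ = P(outcome | exposed) = 524/2762 = 0.18972
p₀ = P(outcome | unexposed) = 323/2415 = 0.13375
Overall risk P(Y=1) = π·p₁ + (1−π)·p₀ = 0.551×0.18972 + 0.449×0.13375 = 0.16459.
Under exogeneity, PAF = [P(Y=1) − p₀] / P(Y=1).
PAF = (0.16459 − 0.13375) / 0.16459 ≈ 0.1874

PAF ≈ 0.187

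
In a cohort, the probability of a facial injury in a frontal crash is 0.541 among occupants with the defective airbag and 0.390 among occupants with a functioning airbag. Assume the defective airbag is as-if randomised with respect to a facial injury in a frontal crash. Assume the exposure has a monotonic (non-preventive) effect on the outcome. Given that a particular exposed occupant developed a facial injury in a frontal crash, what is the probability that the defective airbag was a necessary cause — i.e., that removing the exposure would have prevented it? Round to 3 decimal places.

Let p₁ = 0.541, p₀ = 0.39.
Under exogeneity and monotonicity, PN = (p₁ − p₀) / p₁.
PN = (0.541 − 0.39) / 0.541 = 0.151 / 0.541 ≈ 0.2791

PN ≈ 0.279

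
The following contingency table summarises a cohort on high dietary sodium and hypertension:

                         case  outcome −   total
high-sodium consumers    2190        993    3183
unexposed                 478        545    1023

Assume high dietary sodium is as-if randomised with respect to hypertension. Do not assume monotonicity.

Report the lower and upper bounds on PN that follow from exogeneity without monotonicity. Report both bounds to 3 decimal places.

0.321 ≤ PN ≤ 0.774

p₁ = P(outcome | exposed) = 2190/3183 = 0.68803
p₀ = P(outcome | unexposed) = 478/1023 = 0.46725
Under exogeneity alone the bounds on PN are max{0,(p₁−p₀)/p₁} ≤ PN ≤ min{1,(1−p₀)/p₁}.
  lower = (p₁ − p₀)/p₁ = 0.22078 / 0.68803 ≈ 0.3209
  upper = min{1, (1 − p₀)/p₁} = 0.53275 / 0.68803 ≈ 0.7743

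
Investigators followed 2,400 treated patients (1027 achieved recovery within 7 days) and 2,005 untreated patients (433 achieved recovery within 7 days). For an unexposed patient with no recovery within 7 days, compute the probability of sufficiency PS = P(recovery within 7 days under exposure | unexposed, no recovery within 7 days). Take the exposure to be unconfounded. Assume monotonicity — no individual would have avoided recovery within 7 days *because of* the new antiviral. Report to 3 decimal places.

PS ≈ 0.270

p₁ = P(outcome | exposed) = 1027/2400 = 0.42792
p₀ = P(outcome | unexposed) = 433/2005 = 0.21596
Under exogeneity and monotonicity, PS = (p₁ − p₀) / (1 − p₀).
PS = (0.42792 − 0.21596) / (1 − 0.21596) = 0.21196 / 0.78404 ≈ 0.2703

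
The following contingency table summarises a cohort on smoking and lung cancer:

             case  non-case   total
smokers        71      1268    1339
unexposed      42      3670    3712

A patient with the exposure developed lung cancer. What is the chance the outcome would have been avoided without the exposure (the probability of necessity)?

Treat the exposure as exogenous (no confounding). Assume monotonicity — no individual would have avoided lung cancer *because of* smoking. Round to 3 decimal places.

PN ≈ 0.787

p₁ = P(outcome | exposed) = 71/1339 = 0.053025
p₀ = P(outcome | unexposed) = 42/3712 = 0.011315
Under exogeneity and monotonicity, PN = (p₁ − p₀) / p₁.
PN = (0.053025 − 0.011315) / 0.053025 = 0.04171 / 0.053025 ≈ 0.7866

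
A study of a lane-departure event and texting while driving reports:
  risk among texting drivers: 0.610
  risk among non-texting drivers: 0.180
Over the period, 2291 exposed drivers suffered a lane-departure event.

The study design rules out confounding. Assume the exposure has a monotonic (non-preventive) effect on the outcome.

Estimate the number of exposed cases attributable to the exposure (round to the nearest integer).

about 1615 cases

Let p₁ = 0.61, p₀ = 0.18.
PN = (p₁ − p₀)/p₁ = (0.61 − 0.18) / 0.61 ≈ 0.70492.
Attributable cases ≈ PN × (exposed cases) = 0.70492 × 2291 ≈ 1614.97.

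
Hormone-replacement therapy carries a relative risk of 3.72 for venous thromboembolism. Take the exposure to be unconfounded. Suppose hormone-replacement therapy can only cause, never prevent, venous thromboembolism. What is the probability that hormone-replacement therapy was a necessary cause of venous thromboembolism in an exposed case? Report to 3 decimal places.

PN ≈ 0.731

Under exogeneity and monotonicity, PN = (RR − 1) / RR = 1 − 1/RR.
PN = (3.72 − 1) / 3.72 = 2.72 / 3.72 ≈ 0.7312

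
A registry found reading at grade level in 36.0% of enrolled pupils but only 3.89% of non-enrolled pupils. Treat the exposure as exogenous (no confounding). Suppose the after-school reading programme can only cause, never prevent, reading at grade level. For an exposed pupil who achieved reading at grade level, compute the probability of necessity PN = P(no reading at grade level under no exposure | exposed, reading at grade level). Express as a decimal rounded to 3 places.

p₁ = 0.36, p₀ = 0.0389.
Under exogeneity and monotonicity, PN = (p₁ − p₀) / p₁.
PN = (0.36 − 0.0389) / 0.36 = 0.3211 / 0.36 ≈ 0.8919

PN ≈ 0.892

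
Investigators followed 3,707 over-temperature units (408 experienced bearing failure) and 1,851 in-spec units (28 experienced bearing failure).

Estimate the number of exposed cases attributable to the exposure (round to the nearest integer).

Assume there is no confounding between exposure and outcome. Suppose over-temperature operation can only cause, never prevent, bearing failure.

p₁ = P(outcome | exposed) = 408/3707 = 0.11006
p₀ = P(outcome | unexposed) = 28/1851 = 0.015127
PN = (p₁ − p₀)/p₁ = (0.11006 − 0.015127) / 0.11006 ≈ 0.86256.
Attributable cases ≈ PN × (exposed cases) = 0.86256 × 408 ≈ 351.92.

about 352 cases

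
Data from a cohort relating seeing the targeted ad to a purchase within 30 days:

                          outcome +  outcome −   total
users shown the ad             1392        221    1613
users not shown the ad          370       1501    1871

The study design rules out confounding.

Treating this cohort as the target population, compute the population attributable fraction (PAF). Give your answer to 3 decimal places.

p₁ = P(outcome | exposed) = 1392/1613 = 0.86299
p₀ = P(outcome | unexposed) = 370/1871 = 0.19776
Exposure prevalence π = 1613/3484 = 0.46297; overall risk P(Y=1) = 0.50574.
Under exogeneity, PAF = [P(Y=1) − p₀]/P(Y=1).
PAF = (0.50574 − 0.19776) / 0.50574 ≈ 0.6090

PAF ≈ 0.609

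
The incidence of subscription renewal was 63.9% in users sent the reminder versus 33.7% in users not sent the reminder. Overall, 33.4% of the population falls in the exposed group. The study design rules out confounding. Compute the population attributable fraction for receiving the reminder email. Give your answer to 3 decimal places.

PAF ≈ 0.230

p₁ = 0.639, p₀ = 0.337.
Overall risk P(Y=1) = π·p₁ + (1−π)·p₀ = 0.334×0.639 + 0.666×0.337 = 0.43787.
Under exogeneity, PAF = [P(Y=1) − p₀] / P(Y=1).
PAF = (0.43787 − 0.337) / 0.43787 ≈ 0.2304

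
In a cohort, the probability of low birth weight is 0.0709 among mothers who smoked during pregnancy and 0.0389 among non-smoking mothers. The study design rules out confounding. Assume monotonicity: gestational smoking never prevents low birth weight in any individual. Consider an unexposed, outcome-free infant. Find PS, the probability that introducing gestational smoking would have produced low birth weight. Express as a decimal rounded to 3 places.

PS ≈ 0.033

Let p₁ = 0.0709, p₀ = 0.0389.
Under exogeneity and monotonicity, PS = (p₁ − p₀) / (1 − p₀).
PS = (0.0709 − 0.0389) / (1 − 0.0389) = 0.032 / 0.9611 ≈ 0.0333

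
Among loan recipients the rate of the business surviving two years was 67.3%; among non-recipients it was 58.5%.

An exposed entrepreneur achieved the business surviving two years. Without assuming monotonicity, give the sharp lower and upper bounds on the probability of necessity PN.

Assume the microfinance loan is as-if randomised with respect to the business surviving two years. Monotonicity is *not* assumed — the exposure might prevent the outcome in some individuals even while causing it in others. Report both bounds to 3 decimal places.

p₁ = 0.673, p₀ = 0.585.
Under exogeneity alone the bounds on PN are max{0,(p₁−p₀)/p₁} ≤ PN ≤ min{1,(1−p₀)/p₁}.
  lower = (p₁ − p₀)/p₁ = 0.088 / 0.673 ≈ 0.1308
  upper = min{1, (1 − p₀)/p₁} = 0.415 / 0.673 ≈ 0.6166

0.131 ≤ PN ≤ 0.617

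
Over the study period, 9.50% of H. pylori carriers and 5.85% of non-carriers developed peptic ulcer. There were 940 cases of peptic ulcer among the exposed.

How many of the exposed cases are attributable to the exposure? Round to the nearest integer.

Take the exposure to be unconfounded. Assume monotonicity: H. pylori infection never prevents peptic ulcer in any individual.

about 361 cases

p₁ = 0.095, p₀ = 0.0585.
PN = (p₁ − p₀)/p₁ = (0.095 − 0.0585) / 0.095 ≈ 0.38421.
Attributable cases ≈ PN × (exposed cases) = 0.38421 × 940 ≈ 361.16.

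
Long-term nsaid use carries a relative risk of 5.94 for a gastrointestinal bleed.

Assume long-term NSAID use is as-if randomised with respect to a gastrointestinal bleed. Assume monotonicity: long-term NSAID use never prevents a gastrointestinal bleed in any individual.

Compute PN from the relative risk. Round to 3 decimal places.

PN ≈ 0.832

Under exogeneity and monotonicity, PN = (RR − 1) / RR = 1 − 1/RR.
PN = (5.94 − 1) / 5.94 = 4.94 / 5.94 ≈ 0.8316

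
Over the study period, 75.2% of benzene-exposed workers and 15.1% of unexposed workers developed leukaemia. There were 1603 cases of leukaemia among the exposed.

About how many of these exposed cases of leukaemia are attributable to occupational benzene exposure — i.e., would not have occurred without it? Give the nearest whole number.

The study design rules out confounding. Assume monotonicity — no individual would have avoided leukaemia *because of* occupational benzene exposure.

about 1281 cases

p₁ = 0.752, p₀ = 0.151.
PN = (p₁ − p₀)/p₁ = (0.752 − 0.151) / 0.752 ≈ 0.79920.
Attributable cases ≈ PN × (exposed cases) = 0.79920 × 1603 ≈ 1281.12.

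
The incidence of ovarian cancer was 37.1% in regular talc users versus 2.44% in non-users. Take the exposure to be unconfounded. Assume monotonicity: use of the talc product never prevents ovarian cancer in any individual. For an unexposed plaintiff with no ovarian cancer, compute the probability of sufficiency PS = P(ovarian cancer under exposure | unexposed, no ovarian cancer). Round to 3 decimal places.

p₁ = 0.371, p₀ = 0.0244.
Under exogeneity and monotonicity, PS = (p₁ − p₀) / (1 − p₀).
PS = (0.371 − 0.0244) / (1 − 0.0244) = 0.3466 / 0.9756 ≈ 0.3553

PS ≈ 0.355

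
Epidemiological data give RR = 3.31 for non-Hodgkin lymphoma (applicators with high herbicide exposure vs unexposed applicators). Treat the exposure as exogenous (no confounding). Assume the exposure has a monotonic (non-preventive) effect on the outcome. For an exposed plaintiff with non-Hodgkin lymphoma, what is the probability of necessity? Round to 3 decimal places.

PN ≈ 0.698

Under exogeneity and monotonicity, PN = (RR − 1) / RR = 1 − 1/RR.
PN = (3.31 − 1) / 3.31 = 2.31 / 3.31 ≈ 0.6979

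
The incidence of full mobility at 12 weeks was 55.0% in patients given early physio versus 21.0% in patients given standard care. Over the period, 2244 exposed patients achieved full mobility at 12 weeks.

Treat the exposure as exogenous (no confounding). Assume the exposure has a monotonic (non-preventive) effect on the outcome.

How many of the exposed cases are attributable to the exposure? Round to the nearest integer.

about 1387 cases

p₁ = 0.55, p₀ = 0.21.
PN = (p₁ − p₀)/p₁ = (0.55 − 0.21) / 0.55 ≈ 0.61818.
Attributable cases ≈ PN × (exposed cases) = 0.61818 × 2244 ≈ 1387.20.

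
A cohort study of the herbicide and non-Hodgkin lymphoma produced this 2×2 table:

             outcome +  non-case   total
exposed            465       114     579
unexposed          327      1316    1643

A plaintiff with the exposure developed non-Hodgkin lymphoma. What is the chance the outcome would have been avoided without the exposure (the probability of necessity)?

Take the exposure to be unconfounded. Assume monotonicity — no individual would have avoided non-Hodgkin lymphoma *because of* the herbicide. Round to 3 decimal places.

PN ≈ 0.752

p₁ = P(outcome | exposed) = 465/579 = 0.80311
p₀ = P(outcome | unexposed) = 327/1643 = 0.19903
Under exogeneity and monotonicity, PN = (p₁ − p₀)/p₁.
PN = (0.80311 − 0.19903) / 0.80311 ≈ 0.7522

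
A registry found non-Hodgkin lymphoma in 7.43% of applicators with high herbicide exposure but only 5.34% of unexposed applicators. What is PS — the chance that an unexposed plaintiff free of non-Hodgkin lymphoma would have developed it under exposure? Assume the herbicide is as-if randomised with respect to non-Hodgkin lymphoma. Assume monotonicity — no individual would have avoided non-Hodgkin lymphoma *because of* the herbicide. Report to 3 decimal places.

p₁ = 0.0743, p₀ = 0.0534.
Under exogeneity and monotonicity, PS = (p₁ − p₀) / (1 − p₀).
PS = (0.0743 − 0.0534) / (1 − 0.0534) = 0.0209 / 0.9466 ≈ 0.0221

PS ≈ 0.022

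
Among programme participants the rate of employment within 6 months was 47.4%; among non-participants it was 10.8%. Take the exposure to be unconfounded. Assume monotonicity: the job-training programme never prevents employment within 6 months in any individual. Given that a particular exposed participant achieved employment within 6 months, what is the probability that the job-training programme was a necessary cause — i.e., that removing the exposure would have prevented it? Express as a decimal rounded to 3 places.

p₁ = 0.474, p₀ = 0.108.
Under exogeneity and monotonicity, PN = (p₁ − p₀) / p₁.
PN = (0.474 − 0.108) / 0.474 = 0.366 / 0.474 ≈ 0.7722

PN ≈ 0.772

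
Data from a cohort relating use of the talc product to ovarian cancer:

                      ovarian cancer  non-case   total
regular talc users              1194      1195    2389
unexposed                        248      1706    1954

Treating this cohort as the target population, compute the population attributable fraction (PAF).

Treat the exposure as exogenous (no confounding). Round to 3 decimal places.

PAF ≈ 0.618

p₁ = P(outcome | exposed) = 1194/2389 = 0.49979
p₀ = P(outcome | unexposed) = 248/1954 = 0.12692
Exposure prevalence π = 2389/4343 = 0.55008; overall risk P(Y=1) = 0.33203.
Under exogeneity, PAF = [P(Y=1) − p₀]/P(Y=1).
PAF = (0.33203 − 0.12692) / 0.33203 ≈ 0.6177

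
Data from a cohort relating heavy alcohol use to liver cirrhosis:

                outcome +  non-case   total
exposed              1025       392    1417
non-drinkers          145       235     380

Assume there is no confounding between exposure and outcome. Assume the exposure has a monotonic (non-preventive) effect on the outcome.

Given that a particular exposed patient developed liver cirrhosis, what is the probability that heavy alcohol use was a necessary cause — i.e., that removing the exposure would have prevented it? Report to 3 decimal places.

p₁ = P(outcome | exposed) = 1025/1417 = 0.72336
p₀ = P(outcome | unexposed) = 145/380 = 0.38158
Under exogeneity and monotonicity, PN = (p₁ − p₀)/p₁.
PN = (0.72336 − 0.38158) / 0.72336 ≈ 0.4725

PN ≈ 0.472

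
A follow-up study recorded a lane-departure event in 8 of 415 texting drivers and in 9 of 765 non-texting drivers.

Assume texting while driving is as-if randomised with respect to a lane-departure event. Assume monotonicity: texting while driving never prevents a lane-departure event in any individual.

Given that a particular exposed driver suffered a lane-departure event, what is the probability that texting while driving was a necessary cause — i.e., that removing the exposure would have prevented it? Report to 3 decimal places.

p₁ = P(outcome | exposed) = 8/415 = 0.019277
p₀ = P(outcome | unexposed) = 9/765 = 0.011765
Under exogeneity and monotonicity, PN = (p₁ − p₀) / p₁.
PN = (0.019277 − 0.011765) / 0.019277 = 0.0075124 / 0.019277 ≈ 0.3897

PN ≈ 0.390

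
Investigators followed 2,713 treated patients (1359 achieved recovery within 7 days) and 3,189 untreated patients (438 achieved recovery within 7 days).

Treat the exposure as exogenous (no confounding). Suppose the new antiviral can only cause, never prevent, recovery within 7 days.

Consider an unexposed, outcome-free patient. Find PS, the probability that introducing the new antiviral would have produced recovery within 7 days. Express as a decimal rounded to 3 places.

p₁ = P(outcome | exposed) = 1359/2713 = 0.50092
p₀ = P(outcome | unexposed) = 438/3189 = 0.13735
Under exogeneity and monotonicity, PS = (p₁ − p₀) / (1 − p₀).
PS = (0.50092 − 0.13735) / (1 − 0.13735) = 0.36357 / 0.86265 ≈ 0.4215

PS ≈ 0.421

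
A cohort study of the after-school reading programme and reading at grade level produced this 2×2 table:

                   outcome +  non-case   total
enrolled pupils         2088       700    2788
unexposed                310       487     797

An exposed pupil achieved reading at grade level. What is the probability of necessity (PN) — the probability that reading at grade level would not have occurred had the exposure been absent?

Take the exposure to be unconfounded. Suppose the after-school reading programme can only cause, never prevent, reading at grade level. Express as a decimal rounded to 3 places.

PN ≈ 0.481

p₁ = P(outcome | exposed) = 2088/2788 = 0.74892
p₀ = P(outcome | unexposed) = 310/797 = 0.38896
Under exogeneity and monotonicity, PN = (p₁ − p₀)/p₁.
PN = (0.74892 − 0.38896) / 0.74892 ≈ 0.4806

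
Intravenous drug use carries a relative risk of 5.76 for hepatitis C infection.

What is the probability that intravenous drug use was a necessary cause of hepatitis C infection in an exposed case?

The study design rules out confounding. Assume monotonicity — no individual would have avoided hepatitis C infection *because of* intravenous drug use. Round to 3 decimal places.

PN ≈ 0.826

Under exogeneity and monotonicity, PN = (RR − 1) / RR = 1 − 1/RR.
PN = (5.76 − 1) / 5.76 = 4.76 / 5.76 ≈ 0.8264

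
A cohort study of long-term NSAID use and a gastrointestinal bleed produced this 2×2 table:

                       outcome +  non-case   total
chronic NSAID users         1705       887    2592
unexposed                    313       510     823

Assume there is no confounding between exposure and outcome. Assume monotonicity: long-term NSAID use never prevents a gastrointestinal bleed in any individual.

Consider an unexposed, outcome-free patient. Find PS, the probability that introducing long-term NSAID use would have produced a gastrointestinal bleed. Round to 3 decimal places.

PS ≈ 0.448

p₁ = P(outcome | exposed) = 1705/2592 = 0.65779
p₀ = P(outcome | unexposed) = 313/823 = 0.38032
Under exogeneity and monotonicity, PS = (p₁ − p₀)/(1 − p₀).
PS = (0.65779 − 0.38032) / 0.61968 ≈ 0.4478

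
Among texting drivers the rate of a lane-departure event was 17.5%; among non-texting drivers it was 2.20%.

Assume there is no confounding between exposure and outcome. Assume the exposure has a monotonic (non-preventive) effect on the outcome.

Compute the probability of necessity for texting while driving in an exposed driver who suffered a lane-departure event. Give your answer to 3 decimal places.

PN ≈ 0.874

p₁ = 0.175, p₀ = 0.022.
Under exogeneity and monotonicity, PN = (p₁ − p₀) / p₁.
PN = (0.175 − 0.022) / 0.175 = 0.153 / 0.175 ≈ 0.8743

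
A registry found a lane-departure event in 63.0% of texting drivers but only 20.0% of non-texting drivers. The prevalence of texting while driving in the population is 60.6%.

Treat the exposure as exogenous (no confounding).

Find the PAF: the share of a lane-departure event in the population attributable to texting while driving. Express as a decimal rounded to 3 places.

p₁ = 0.63, p₀ = 0.2.
Overall risk P(Y=1) = π·p₁ + (1−π)·p₀ = 0.606×0.63 + 0.394×0.2 = 0.46058.
Under exogeneity, PAF = [P(Y=1) − p₀] / P(Y=1).
PAF = (0.46058 − 0.2) / 0.46058 ≈ 0.5658

PAF ≈ 0.566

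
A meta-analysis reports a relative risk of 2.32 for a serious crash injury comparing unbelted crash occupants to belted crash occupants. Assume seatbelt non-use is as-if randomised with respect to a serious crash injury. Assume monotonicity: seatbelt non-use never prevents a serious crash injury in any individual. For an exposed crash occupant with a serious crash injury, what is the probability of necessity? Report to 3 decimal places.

PN ≈ 0.569

Under exogeneity and monotonicity, PN = (RR − 1) / RR = 1 − 1/RR.
PN = (2.32 − 1) / 2.32 = 1.32 / 2.32 ≈ 0.5690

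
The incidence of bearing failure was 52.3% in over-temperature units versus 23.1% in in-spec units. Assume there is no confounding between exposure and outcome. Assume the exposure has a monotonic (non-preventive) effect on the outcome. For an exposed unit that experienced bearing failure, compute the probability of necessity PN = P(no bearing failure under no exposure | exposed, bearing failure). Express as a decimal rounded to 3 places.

p₁ = 0.523, p₀ = 0.231.
Under exogeneity and monotonicity, PN = (p₁ − p₀) / p₁.
PN = (0.523 − 0.231) / 0.523 = 0.292 / 0.523 ≈ 0.5583

PN ≈ 0.558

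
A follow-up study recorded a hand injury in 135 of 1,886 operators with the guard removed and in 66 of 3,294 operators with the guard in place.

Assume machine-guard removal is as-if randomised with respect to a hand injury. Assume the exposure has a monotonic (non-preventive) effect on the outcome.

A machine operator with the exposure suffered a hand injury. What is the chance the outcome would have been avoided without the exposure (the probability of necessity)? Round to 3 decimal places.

p₁ = P(outcome | exposed) = 135/1886 = 0.07158
p₀ = P(outcome | unexposed) = 66/3294 = 0.020036
Under exogeneity and monotonicity, PN = (p₁ − p₀) / p₁.
PN = (0.07158 − 0.020036) / 0.07158 = 0.051544 / 0.07158 ≈ 0.7201

PN ≈ 0.720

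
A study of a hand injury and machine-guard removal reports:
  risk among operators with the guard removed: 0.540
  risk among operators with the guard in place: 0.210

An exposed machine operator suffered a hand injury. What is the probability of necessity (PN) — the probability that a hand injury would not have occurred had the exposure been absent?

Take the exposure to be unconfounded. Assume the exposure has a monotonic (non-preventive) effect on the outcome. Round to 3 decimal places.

PN ≈ 0.611

Let p₁ = 0.54, p₀ = 0.21.
Under exogeneity and monotonicity, PN = (p₁ − p₀) / p₁.
PN = (0.54 − 0.21) / 0.54 = 0.33 / 0.54 ≈ 0.6111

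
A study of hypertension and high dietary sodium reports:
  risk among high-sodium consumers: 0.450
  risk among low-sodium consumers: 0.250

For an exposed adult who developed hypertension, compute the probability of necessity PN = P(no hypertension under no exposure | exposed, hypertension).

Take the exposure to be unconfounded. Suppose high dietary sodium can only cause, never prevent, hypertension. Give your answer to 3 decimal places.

PN ≈ 0.444

Let p₁ = 0.45, p₀ = 0.25.
Under exogeneity and monotonicity, PN = (p₁ − p₀) / p₁.
PN = (0.45 − 0.25) / 0.45 = 0.2 / 0.45 ≈ 0.4444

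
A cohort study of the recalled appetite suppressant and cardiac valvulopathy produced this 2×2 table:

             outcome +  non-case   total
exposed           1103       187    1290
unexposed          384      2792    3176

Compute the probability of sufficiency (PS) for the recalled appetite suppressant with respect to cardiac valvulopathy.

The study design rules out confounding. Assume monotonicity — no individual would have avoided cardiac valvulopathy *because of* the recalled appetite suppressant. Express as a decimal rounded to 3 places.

PS ≈ 0.835

p₁ = P(outcome | exposed) = 1103/1290 = 0.85504
p₀ = P(outcome | unexposed) = 384/3176 = 0.12091
Under exogeneity and monotonicity, PS = (p₁ − p₀)/(1 − p₀).
PS = (0.85504 − 0.12091) / 0.87909 ≈ 0.8351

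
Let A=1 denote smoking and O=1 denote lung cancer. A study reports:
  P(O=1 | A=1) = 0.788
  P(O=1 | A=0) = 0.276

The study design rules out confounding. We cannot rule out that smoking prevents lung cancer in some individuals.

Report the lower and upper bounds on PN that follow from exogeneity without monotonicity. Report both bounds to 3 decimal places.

Let p₁ = 0.788, p₀ = 0.276.
Under exogeneity alone the bounds on PN are max{0,(p₁−p₀)/p₁} ≤ PN ≤ min{1,(1−p₀)/p₁}.
  lower = (p₁ − p₀)/p₁ = 0.512 / 0.788 ≈ 0.6497
  upper = min{1, (1 − p₀)/p₁} = 0.724 / 0.788 ≈ 0.9188

0.650 ≤ PN ≤ 0.919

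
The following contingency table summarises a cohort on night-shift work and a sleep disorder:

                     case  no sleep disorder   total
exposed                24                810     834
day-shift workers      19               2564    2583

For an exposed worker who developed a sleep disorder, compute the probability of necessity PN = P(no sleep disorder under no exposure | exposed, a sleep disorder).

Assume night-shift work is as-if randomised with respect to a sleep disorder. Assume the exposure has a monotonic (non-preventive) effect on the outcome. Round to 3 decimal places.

PN ≈ 0.744

p₁ = P(outcome | exposed) = 24/834 = 0.028777
p₀ = P(outcome | unexposed) = 19/2583 = 0.0073558
Under exogeneity and monotonicity, PN = (p₁ − p₀)/p₁.
PN = (0.028777 − 0.0073558) / 0.028777 ≈ 0.7444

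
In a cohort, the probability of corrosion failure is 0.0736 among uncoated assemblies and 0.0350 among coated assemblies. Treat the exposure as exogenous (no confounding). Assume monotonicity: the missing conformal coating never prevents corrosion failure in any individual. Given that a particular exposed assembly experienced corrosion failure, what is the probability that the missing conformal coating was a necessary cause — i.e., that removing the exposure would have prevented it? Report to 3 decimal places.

PN ≈ 0.524

Let p₁ = 0.0736, p₀ = 0.035.
Under exogeneity and monotonicity, PN = (p₁ − p₀) / p₁.
PN = (0.0736 − 0.035) / 0.0736 = 0.0386 / 0.0736 ≈ 0.5245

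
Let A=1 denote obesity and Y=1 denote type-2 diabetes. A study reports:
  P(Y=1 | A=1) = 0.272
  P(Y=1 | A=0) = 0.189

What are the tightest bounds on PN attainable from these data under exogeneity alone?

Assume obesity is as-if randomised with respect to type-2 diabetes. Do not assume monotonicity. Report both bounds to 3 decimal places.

Let p₁ = 0.272, p₀ = 0.189.
Under exogeneity alone the bounds on PN are max{0,(p₁−p₀)/p₁} ≤ PN ≤ min{1,(1−p₀)/p₁}.
  lower = (p₁ − p₀)/p₁ = 0.083 / 0.272 ≈ 0.3051
  upper = min{1, (1 − p₀)/p₁} = 0.811 / 0.272 ≈ 2.9816 → capped at 1

0.305 ≤ PN ≤ 1.000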